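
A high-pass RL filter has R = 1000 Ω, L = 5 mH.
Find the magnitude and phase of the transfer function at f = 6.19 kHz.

Step 1 — Angular frequency: ω = 2π·6190 = 3.889e+04 rad/s.
Step 2 — Transfer function: H(jω) = jωL/(R + jωL).
Step 3 — Numerator jωL = j·194.5; denominator R + jωL = 1000 + j194.5.
Step 4 — H = 0.03644 + j0.1874.
Step 5 — Magnitude: |H| = 0.1909 (-14.4 dB); phase: φ = 79.0°.

|H| = 0.1909 (-14.4 dB), φ = 79.0°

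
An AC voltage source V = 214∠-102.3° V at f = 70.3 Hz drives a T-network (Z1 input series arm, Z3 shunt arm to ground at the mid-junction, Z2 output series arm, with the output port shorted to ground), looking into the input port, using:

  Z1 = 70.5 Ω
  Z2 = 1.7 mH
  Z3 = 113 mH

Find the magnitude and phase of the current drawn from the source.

Step 1 — Angular frequency: ω = 2π·f = 2π·70.3 = 441.7 rad/s.
Step 2 — Component impedances:
  Z1: Z = R = 70.5 Ω
  Z2: Z = jωL = j·441.7·0.0017 = 0 + j0.7509 Ω
  Z3: Z = jωL = j·441.7·0.113 = 0 + j49.91 Ω
Step 3 — With the output port shorted to ground, the output series arm Z2 runs from the junction to ground; the shunt arm Z3 also runs from the junction to ground. They appear in parallel: Z3 || Z2 = 0 + j0.7398 Ω.
Step 4 — Series with input arm Z1: Z_in = Z1 + (Z3 || Z2) = 70.5 + j0.7398 Ω = 70.5∠0.6° Ω.
Step 5 — Source phasor: V = 214∠-102.3° V = -45.59 - j209.1 V.
Step 6 — Ohm's law: I = V / Z_total = (-45.59 - j209.1) / (70.5 + j0.7398) = -0.6777 - j2.959 A.
Step 7 — Convert to polar: |I| = 3.035 A, ∠I = -102.9°.

I = 3.035∠-102.9° A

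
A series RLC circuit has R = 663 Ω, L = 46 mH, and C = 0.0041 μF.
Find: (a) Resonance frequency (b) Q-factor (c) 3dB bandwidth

Step 1 — Resonance condition Im(Z)=0 gives ω₀ = 1/√(LC).
Step 2 — ω₀ = 1/√(0.046·4.1e-09) = 7.282e+04 rad/s.
Step 3 — f₀ = ω₀/(2π) = 1.159e+04 Hz.
Step 4 — Series Q: Q = ω₀L/R = 7.282e+04·0.046/663 = 5.052.
Step 5 — 3dB bandwidth: Δω = ω₀/Q = 1.441e+04 rad/s; BW = Δω/(2π) = 2294 Hz.

(a) f₀ = 1.159e+04 Hz  (b) Q = 5.052  (c) BW = 2294 Hz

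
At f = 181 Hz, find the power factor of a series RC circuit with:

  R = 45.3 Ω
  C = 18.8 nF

Step 1 — Angular frequency: ω = 2π·f = 2π·181 = 1137 rad/s.
Step 2 — Component impedances:
  R: Z = R = 45.3 Ω
  C: Z = 1/(jωC) = -j/(ω·C) = 0 - j4.677e+04 Ω
Step 3 — Series combination: Z_total = R + C = 45.3 - j4.677e+04 Ω = 4.677e+04∠-89.9° Ω.
Step 4 — Power factor: PF = cos(φ) = Re(Z)/|Z| = 45.3/46772 = 0.0009685.
Step 5 — Type: Im(Z) = -4.677e+04 ⇒ leading (phase φ = -89.9°).

PF = 0.0009685 (leading, φ = -89.9°)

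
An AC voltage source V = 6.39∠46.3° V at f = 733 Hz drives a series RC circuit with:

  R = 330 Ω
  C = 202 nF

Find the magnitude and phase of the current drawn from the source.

Step 1 — Angular frequency: ω = 2π·f = 2π·733 = 4606 rad/s.
Step 2 — Component impedances:
  R: Z = R = 330 Ω
  C: Z = 1/(jωC) = -j/(ω·C) = 0 - j1075 Ω
Step 3 — Series combination: Z_total = R + C = 330 - j1075 Ω = 1124∠-72.9° Ω.
Step 4 — Source phasor: V = 6.39∠46.3° V = 4.415 + j4.62 V.
Step 5 — Ohm's law: I = V / Z_total = (4.415 + j4.62) / (330 - j1075) = -0.002775 + j0.004959 A.
Step 6 — Convert to polar: |I| = 0.005683 A, ∠I = 119.2°.

I = 0.005683∠119.2° A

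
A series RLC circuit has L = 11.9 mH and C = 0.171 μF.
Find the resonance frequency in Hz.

Step 1 — Resonance condition Im(Z)=0 gives ω₀ = 1/√(LC).
Step 2 — ω₀ = 1/√(0.0119·1.71e-07) = 2.217e+04 rad/s.
Step 3 — f₀ = ω₀/(2π) = 3528 Hz.

f₀ = 3528 Hz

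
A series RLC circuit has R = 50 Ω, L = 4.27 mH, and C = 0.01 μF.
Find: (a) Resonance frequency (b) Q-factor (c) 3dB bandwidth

Step 1 — Resonance: ω₀ = 1/√(LC) = 1/√(0.00427·1e-08) = 1.53e+05 rad/s.
Step 2 — f₀ = ω₀/(2π) = 2.436e+04 Hz.
Step 3 — Series Q: Q = ω₀L/R = 1.53e+05·0.00427/50 = 13.07.
Step 4 — Bandwidth: Δω = ω₀/Q = 1.171e+04 rad/s; BW = Δω/(2π) = 1864 Hz.

(a) f₀ = 2.436e+04 Hz  (b) Q = 13.07  (c) BW = 1864 Hz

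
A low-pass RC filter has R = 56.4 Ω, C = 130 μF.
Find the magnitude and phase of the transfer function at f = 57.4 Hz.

Step 1 — Angular frequency: ω = 2π·57.4 = 360.7 rad/s.
Step 2 — Transfer function: H(jω) = 1/(1 + jωRC).
Step 3 — Denominator: 1 + jωRC = 1 + j·360.7·56.4·0.00013 = 1 + j2.644.
Step 4 — H = 0.1251 - j0.3309.
Step 5 — Magnitude: |H| = 0.3537 (-9.0 dB); phase: φ = -69.3°.

|H| = 0.3537 (-9.0 dB), φ = -69.3°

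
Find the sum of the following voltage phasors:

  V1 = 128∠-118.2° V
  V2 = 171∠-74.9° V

Step 1 — Convert each phasor to rectangular form:
  V1 = 128·(cos(-118.2°) + j·sin(-118.2°)) = -60.49 - j112.8 V
  V2 = 171·(cos(-74.9°) + j·sin(-74.9°)) = 44.55 - j165.1 V
Step 2 — Sum components: V_total = -15.94 - j277.9 V.
Step 3 — Convert to polar: |V_total| = 278.4 V, ∠V_total = -93.3°.

V_total = 278.4∠-93.3° V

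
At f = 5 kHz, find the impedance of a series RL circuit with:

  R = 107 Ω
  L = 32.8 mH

Step 1 — Angular frequency: ω = 2π·f = 2π·5000 = 3.142e+04 rad/s.
Step 2 — Component impedances:
  R: Z = R = 107 Ω
  L: Z = jωL = j·3.142e+04·0.0328 = 0 + j1030 Ω
Step 3 — Series combination: Z_total = R + L = 107 + j1030 Ω = 1036∠84.1° Ω.

Z = 107 + j1030 Ω = 1036∠84.1° Ω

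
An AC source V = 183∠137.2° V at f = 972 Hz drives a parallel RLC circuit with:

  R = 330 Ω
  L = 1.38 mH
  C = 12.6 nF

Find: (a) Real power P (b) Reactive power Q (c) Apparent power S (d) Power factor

Step 1 — Angular frequency: ω = 2π·f = 2π·972 = 6107 rad/s.
Step 2 — Component impedances:
  R: Z = R = 330 Ω
  L: Z = jωL = j·6107·0.00138 = 0 + j8.428 Ω
  C: Z = 1/(jωC) = -j/(ω·C) = 0 - j1.3e+04 Ω
Step 3 — Parallel combination: 1/Z_total = 1/R + 1/L + 1/C; Z_total = 0.2154 + j8.428 Ω = 8.431∠88.5° Ω.
Step 4 — Source phasor: V = 183∠137.2° V = -134.3 + j124.3 V.
Step 5 — Current: I = V / Z = 14.34 + j16.3 A = 21.71∠48.7° A.
Step 6 — Complex power: S = V·I* = 101.5 + j3971 VA.
Step 7 — Real power: P = Re(S) = 101.5 W.
Step 8 — Reactive power: Q = Im(S) = 3971 VAR.
Step 9 — Apparent power: |S| = 3972 VA.
Step 10 — Power factor: PF = P/|S| = 0.02555 (lagging).

(a) P = 101.5 W  (b) Q = 3971 VAR  (c) S = 3972 VA  (d) PF = 0.02555 (lagging)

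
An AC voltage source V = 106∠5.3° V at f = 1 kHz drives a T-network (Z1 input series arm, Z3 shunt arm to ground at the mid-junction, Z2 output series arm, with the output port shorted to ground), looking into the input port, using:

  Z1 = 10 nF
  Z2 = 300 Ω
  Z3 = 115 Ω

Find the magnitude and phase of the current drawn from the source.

Step 1 — Angular frequency: ω = 2π·f = 2π·1000 = 6283 rad/s.
Step 2 — Component impedances:
  Z1: Z = 1/(jωC) = -j/(ω·C) = 0 - j1.592e+04 Ω
  Z2: Z = R = 300 Ω
  Z3: Z = R = 115 Ω
Step 3 — With the output port shorted to ground, the output series arm Z2 runs from the junction to ground; the shunt arm Z3 also runs from the junction to ground. They appear in parallel: Z3 || Z2 = 83.13 Ω.
Step 4 — Series with input arm Z1: Z_in = Z1 + (Z3 || Z2) = 83.13 - j1.592e+04 Ω = 1.592e+04∠-89.7° Ω.
Step 5 — Source phasor: V = 106∠5.3° V = 105.5 + j9.791 V.
Step 6 — Ohm's law: I = V / Z_total = (105.5 + j9.791) / (83.13 - j1.592e+04) = -0.0005805 + j0.006635 A.
Step 7 — Convert to polar: |I| = 0.00666 A, ∠I = 95.0°.

I = 0.00666∠95.0° A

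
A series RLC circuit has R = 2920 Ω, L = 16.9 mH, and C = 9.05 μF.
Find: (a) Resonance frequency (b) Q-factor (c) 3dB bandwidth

Step 1 — Resonance: ω₀ = 1/√(LC) = 1/√(0.0169·9.05e-06) = 2557 rad/s.
Step 2 — f₀ = ω₀/(2π) = 407 Hz.
Step 3 — Series Q: Q = ω₀L/R = 2557·0.0169/2920 = 0.0148.
Step 4 — Bandwidth: Δω = ω₀/Q = 1.728e+05 rad/s; BW = Δω/(2π) = 2.75e+04 Hz.

(a) f₀ = 407 Hz  (b) Q = 0.0148  (c) BW = 2.75e+04 Hz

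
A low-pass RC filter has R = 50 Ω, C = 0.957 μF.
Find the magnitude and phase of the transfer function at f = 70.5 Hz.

Step 1 — Angular frequency: ω = 2π·70.5 = 443 rad/s.
Step 2 — Transfer function: H(jω) = 1/(1 + jωRC).
Step 3 — Denominator: 1 + jωRC = 1 + j·443·50·9.57e-07 = 1 + j0.0212.
Step 4 — H = 0.9996 - j0.02119.
Step 5 — Magnitude: |H| = 0.9998 (-0.0 dB); phase: φ = -1.2°.

|H| = 0.9998 (-0.0 dB), φ = -1.2°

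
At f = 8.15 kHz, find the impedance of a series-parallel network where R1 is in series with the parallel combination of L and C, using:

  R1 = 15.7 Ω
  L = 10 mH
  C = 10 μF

Step 1 — Angular frequency: ω = 2π·f = 2π·8150 = 5.121e+04 rad/s.
Step 2 — Component impedances:
  R1: Z = R = 15.7 Ω
  L: Z = jωL = j·5.121e+04·0.01 = 0 + j512.1 Ω
  C: Z = 1/(jωC) = -j/(ω·C) = 0 - j1.953 Ω
Step 3 — Parallel branch: L || C = 1/(1/L + 1/C) = 0 - j1.96 Ω.
Step 4 — Series with R1: Z_total = R1 + (L || C) = 15.7 - j1.96 Ω = 15.82∠-7.1° Ω.

Z = 15.7 - j1.96 Ω = 15.82∠-7.1° Ω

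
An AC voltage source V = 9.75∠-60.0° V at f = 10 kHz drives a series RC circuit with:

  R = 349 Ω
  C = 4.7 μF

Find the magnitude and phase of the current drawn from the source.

Step 1 — Angular frequency: ω = 2π·f = 2π·1e+04 = 6.283e+04 rad/s.
Step 2 — Component impedances:
  R: Z = R = 349 Ω
  C: Z = 1/(jωC) = -j/(ω·C) = 0 - j3.386 Ω
Step 3 — Series combination: Z_total = R + C = 349 - j3.386 Ω = 349∠-0.6° Ω.
Step 4 — Source phasor: V = 9.75∠-60.0° V = 4.875 - j8.444 V.
Step 5 — Ohm's law: I = V / Z_total = (4.875 - j8.444) / (349 - j3.386) = 0.0142 - j0.02406 A.
Step 6 — Convert to polar: |I| = 0.02794 A, ∠I = -59.4°.

I = 0.02794∠-59.4° A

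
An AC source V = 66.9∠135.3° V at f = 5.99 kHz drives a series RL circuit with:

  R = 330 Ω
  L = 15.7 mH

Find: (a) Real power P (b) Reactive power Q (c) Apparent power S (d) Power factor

Step 1 — Angular frequency: ω = 2π·f = 2π·5990 = 3.764e+04 rad/s.
Step 2 — Component impedances:
  R: Z = R = 330 Ω
  L: Z = jωL = j·3.764e+04·0.0157 = 0 + j590.9 Ω
Step 3 — Series combination: Z_total = R + L = 330 + j590.9 Ω = 676.8∠60.8° Ω.
Step 4 — Source phasor: V = 66.9∠135.3° V = -47.55 + j47.06 V.
Step 5 — Current: I = V / Z = 0.02645 + j0.09525 A = 0.09885∠74.5° A.
Step 6 — Complex power: S = V·I* = 3.224 + j5.774 VA.
Step 7 — Real power: P = Re(S) = 3.224 W.
Step 8 — Reactive power: Q = Im(S) = 5.774 VAR.
Step 9 — Apparent power: |S| = 6.613 VA.
Step 10 — Power factor: PF = P/|S| = 0.4876 (lagging).

(a) P = 3.224 W  (b) Q = 5.774 VAR  (c) S = 6.613 VA  (d) PF = 0.4876 (lagging)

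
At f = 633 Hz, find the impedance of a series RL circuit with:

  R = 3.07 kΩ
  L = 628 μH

Step 1 — Angular frequency: ω = 2π·f = 2π·633 = 3977 rad/s.
Step 2 — Component impedances:
  R: Z = R = 3070 Ω
  L: Z = jωL = j·3977·0.000628 = 0 + j2.498 Ω
Step 3 — Series combination: Z_total = R + L = 3070 + j2.498 Ω = 3070∠0.0° Ω.

Z = 3070 + j2.498 Ω = 3070∠0.0° Ω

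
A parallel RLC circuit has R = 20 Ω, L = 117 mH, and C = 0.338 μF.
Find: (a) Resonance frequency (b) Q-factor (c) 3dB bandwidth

Step 1 — Resonance: ω₀ = 1/√(LC) = 1/√(0.117·3.38e-07) = 5029 rad/s.
Step 2 — f₀ = ω₀/(2π) = 800.3 Hz.
Step 3 — Parallel Q: Q = R/(ω₀L) = 20/(5029·0.117) = 0.03399.
Step 4 — Bandwidth: Δω = ω₀/Q = 1.479e+05 rad/s; BW = Δω/(2π) = 2.354e+04 Hz.

(a) f₀ = 800.3 Hz  (b) Q = 0.03399  (c) BW = 2.354e+04 Hz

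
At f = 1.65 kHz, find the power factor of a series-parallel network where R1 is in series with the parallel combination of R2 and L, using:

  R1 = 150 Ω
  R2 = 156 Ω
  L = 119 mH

Step 1 — Angular frequency: ω = 2π·f = 2π·1650 = 1.037e+04 rad/s.
Step 2 — Component impedances:
  R1: Z = R = 150 Ω
  R2: Z = R = 156 Ω
  L: Z = jωL = j·1.037e+04·0.119 = 0 + j1234 Ω
Step 3 — Parallel branch: R2 || L = 1/(1/R2 + 1/L) = 153.5 + j19.42 Ω.
Step 4 — Series with R1: Z_total = R1 + (R2 || L) = 303.5 + j19.42 Ω = 304.2∠3.7° Ω.
Step 5 — Power factor: PF = cos(φ) = Re(Z)/|Z| = 303.545/304.165 = 0.998.
Step 6 — Type: Im(Z) = 19.42 ⇒ lagging (phase φ = 3.7°).

PF = 0.998 (lagging, φ = 3.7°)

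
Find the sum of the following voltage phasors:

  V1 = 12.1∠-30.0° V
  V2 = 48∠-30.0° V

Step 1 — Convert each phasor to rectangular form:
  V1 = 12.1·(cos(-30.0°) + j·sin(-30.0°)) = 10.48 - j6.05 V
  V2 = 48·(cos(-30.0°) + j·sin(-30.0°)) = 41.57 - j24 V
Step 2 — Sum components: V_total = 52.05 - j30.05 V.
Step 3 — Convert to polar: |V_total| = 60.1 V, ∠V_total = -30.0°.

V_total = 60.1∠-30.0° V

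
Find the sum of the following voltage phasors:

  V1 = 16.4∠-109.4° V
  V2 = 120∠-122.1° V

Step 1 — Convert each phasor to rectangular form:
  V1 = 16.4·(cos(-109.4°) + j·sin(-109.4°)) = -5.447 - j15.47 V
  V2 = 120·(cos(-122.1°) + j·sin(-122.1°)) = -63.77 - j101.7 V
Step 2 — Sum components: V_total = -69.22 - j117.1 V.
Step 3 — Convert to polar: |V_total| = 136 V, ∠V_total = -120.6°.

V_total = 136∠-120.6° V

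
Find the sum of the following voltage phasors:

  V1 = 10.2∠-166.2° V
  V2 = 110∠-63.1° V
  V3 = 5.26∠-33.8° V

Step 1 — Convert each phasor to rectangular form:
  V1 = 10.2·(cos(-166.2°) + j·sin(-166.2°)) = -9.906 - j2.433 V
  V2 = 110·(cos(-63.1°) + j·sin(-63.1°)) = 49.77 - j98.1 V
  V3 = 5.26·(cos(-33.8°) + j·sin(-33.8°)) = 4.371 - j2.926 V
Step 2 — Sum components: V_total = 44.23 - j103.5 V.
Step 3 — Convert to polar: |V_total| = 112.5 V, ∠V_total = -66.9°.

V_total = 112.5∠-66.9° V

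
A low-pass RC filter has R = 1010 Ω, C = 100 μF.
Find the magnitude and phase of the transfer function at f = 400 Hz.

Step 1 — Angular frequency: ω = 2π·400 = 2513 rad/s.
Step 2 — Transfer function: H(jω) = 1/(1 + jωRC).
Step 3 — Denominator: 1 + jωRC = 1 + j·2513·1010·0.0001 = 1 + j253.8.
Step 4 — H = 1.552e-05 - j0.003939.
Step 5 — Magnitude: |H| = 0.003939 (-48.1 dB); phase: φ = -89.8°.

|H| = 0.003939 (-48.1 dB), φ = -89.8°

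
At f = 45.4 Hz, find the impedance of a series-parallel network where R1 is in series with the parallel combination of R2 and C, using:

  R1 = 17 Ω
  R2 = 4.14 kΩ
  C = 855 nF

Step 1 — Angular frequency: ω = 2π·f = 2π·45.4 = 285.3 rad/s.
Step 2 — Component impedances:
  R1: Z = R = 17 Ω
  R2: Z = R = 4140 Ω
  C: Z = 1/(jωC) = -j/(ω·C) = 0 - j4100 Ω
Step 3 — Parallel branch: R2 || C = 1/(1/R2 + 1/C) = 2050 - j2070 Ω.
Step 4 — Series with R1: Z_total = R1 + (R2 || C) = 2067 - j2070 Ω = 2925∠-45.0° Ω.

Z = 2067 - j2070 Ω = 2925∠-45.0° Ω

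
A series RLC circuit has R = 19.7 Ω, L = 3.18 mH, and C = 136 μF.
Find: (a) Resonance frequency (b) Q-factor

Step 1 — Resonance condition Im(Z)=0 gives ω₀ = 1/√(LC).
Step 2 — ω₀ = 1/√(0.00318·0.000136) = 1521 rad/s.
Step 3 — f₀ = ω₀/(2π) = 242 Hz.
Step 4 — Series Q: Q = ω₀L/R = 1521·0.00318/19.7 = 0.2455.

(a) f₀ = 242 Hz  (b) Q = 0.2455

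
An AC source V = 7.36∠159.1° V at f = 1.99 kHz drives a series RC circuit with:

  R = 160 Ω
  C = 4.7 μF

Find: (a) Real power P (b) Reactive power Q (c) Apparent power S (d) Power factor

Step 1 — Angular frequency: ω = 2π·f = 2π·1990 = 1.25e+04 rad/s.
Step 2 — Component impedances:
  R: Z = R = 160 Ω
  C: Z = 1/(jωC) = -j/(ω·C) = 0 - j17.02 Ω
Step 3 — Series combination: Z_total = R + C = 160 - j17.02 Ω = 160.9∠-6.1° Ω.
Step 4 — Source phasor: V = 7.36∠159.1° V = -6.876 + j2.626 V.
Step 5 — Current: I = V / Z = -0.04422 + j0.01171 A = 0.04574∠165.2° A.
Step 6 — Complex power: S = V·I* = 0.3348 - j0.0356 VA.
Step 7 — Real power: P = Re(S) = 0.3348 W.
Step 8 — Reactive power: Q = Im(S) = -0.0356 VAR.
Step 9 — Apparent power: |S| = 0.3367 VA.
Step 10 — Power factor: PF = P/|S| = 0.9944 (leading).

(a) P = 0.3348 W  (b) Q = -0.0356 VAR  (c) S = 0.3367 VA  (d) PF = 0.9944 (leading)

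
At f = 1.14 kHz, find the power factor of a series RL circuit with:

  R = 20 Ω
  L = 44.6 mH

Step 1 — Angular frequency: ω = 2π·f = 2π·1140 = 7163 rad/s.
Step 2 — Component impedances:
  R: Z = R = 20 Ω
  L: Z = jωL = j·7163·0.0446 = 0 + j319.5 Ω
Step 3 — Series combination: Z_total = R + L = 20 + j319.5 Ω = 320.1∠86.4° Ω.
Step 4 — Power factor: PF = cos(φ) = Re(Z)/|Z| = 20/320.1 = 0.06248.
Step 5 — Type: Im(Z) = 319.5 ⇒ lagging (phase φ = 86.4°).

PF = 0.06248 (lagging, φ = 86.4°)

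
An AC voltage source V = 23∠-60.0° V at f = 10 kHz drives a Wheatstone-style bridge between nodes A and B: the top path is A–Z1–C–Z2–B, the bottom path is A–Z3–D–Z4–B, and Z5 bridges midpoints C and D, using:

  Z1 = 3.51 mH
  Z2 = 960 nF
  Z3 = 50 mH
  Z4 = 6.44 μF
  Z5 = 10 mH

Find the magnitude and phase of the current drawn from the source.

Step 1 — Angular frequency: ω = 2π·f = 2π·1e+04 = 6.283e+04 rad/s.
Step 2 — Component impedances:
  Z1: Z = jωL = j·6.283e+04·0.00351 = 0 + j220.5 Ω
  Z2: Z = 1/(jωC) = -j/(ω·C) = 0 - j16.58 Ω
  Z3: Z = jωL = j·6.283e+04·0.05 = 0 + j3142 Ω
  Z4: Z = 1/(jωC) = -j/(ω·C) = 0 - j2.471 Ω
  Z5: Z = jωL = j·6.283e+04·0.01 = 0 + j628.3 Ω
Step 3 — Bridge requires nodal analysis (the Z5 bridge couples midpoints C and D, so the two paths cannot be reduced to a simple series/parallel combination). Setting node B to ground and injecting 1 A at node A, the 3-node admittance system at A, C, D solves to V_A = Z_AB = 0 + j191.1 Ω = 191.1∠90.0° Ω.
Step 4 — Source phasor: V = 23∠-60.0° V = 11.5 - j19.92 V.
Step 5 — Ohm's law: I = V / Z_total = (11.5 - j19.92) / (0 + j191.1) = -0.1042 - j0.06017 A.
Step 6 — Convert to polar: |I| = 0.1203 A, ∠I = -150.0°.

I = 0.1203∠-150.0° A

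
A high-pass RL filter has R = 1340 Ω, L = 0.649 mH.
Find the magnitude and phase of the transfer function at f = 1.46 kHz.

Step 1 — Angular frequency: ω = 2π·1460 = 9173 rad/s.
Step 2 — Transfer function: H(jω) = jωL/(R + jωL).
Step 3 — Numerator jωL = j·5.954; denominator R + jωL = 1340 + j5.954.
Step 4 — H = 1.974e-05 + j0.004443.
Step 5 — Magnitude: |H| = 0.004443 (-47.0 dB); phase: φ = 89.7°.

|H| = 0.004443 (-47.0 dB), φ = 89.7°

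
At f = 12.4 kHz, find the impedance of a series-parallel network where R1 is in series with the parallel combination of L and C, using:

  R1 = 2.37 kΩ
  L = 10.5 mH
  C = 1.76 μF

Step 1 — Angular frequency: ω = 2π·f = 2π·1.24e+04 = 7.791e+04 rad/s.
Step 2 — Component impedances:
  R1: Z = R = 2370 Ω
  L: Z = jωL = j·7.791e+04·0.0105 = 0 + j818.1 Ω
  C: Z = 1/(jωC) = -j/(ω·C) = 0 - j7.293 Ω
Step 3 — Parallel branch: L || C = 1/(1/L + 1/C) = 0 - j7.358 Ω.
Step 4 — Series with R1: Z_total = R1 + (L || C) = 2370 - j7.358 Ω = 2370∠-0.2° Ω.

Z = 2370 - j7.358 Ω = 2370∠-0.2° Ω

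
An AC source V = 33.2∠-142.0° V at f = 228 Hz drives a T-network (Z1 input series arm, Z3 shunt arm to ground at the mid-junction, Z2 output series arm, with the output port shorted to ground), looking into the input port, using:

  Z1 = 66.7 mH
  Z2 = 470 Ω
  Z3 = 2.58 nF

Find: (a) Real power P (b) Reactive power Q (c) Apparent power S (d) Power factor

Step 1 — Angular frequency: ω = 2π·f = 2π·228 = 1433 rad/s.
Step 2 — Component impedances:
  Z1: Z = jωL = j·1433·0.0667 = 0 + j95.55 Ω
  Z2: Z = R = 470 Ω
  Z3: Z = 1/(jωC) = -j/(ω·C) = 0 - j2.706e+05 Ω
Step 3 — With the output port shorted to ground, the output series arm Z2 runs from the junction to ground; the shunt arm Z3 also runs from the junction to ground. They appear in parallel: Z3 || Z2 = 470 - j0.8164 Ω.
Step 4 — Series with input arm Z1: Z_in = Z1 + (Z3 || Z2) = 470 + j94.74 Ω = 479.5∠11.4° Ω.
Step 5 — Source phasor: V = 33.2∠-142.0° V = -26.16 - j20.44 V.
Step 6 — Current: I = V / Z = -0.06191 - j0.03101 A = 0.06925∠-153.4° A.
Step 7 — Complex power: S = V·I* = 2.254 + j0.4543 VA.
Step 8 — Real power: P = Re(S) = 2.254 W.
Step 9 — Reactive power: Q = Im(S) = 0.4543 VAR.
Step 10 — Apparent power: |S| = 2.299 VA.
Step 11 — Power factor: PF = P/|S| = 0.9803 (lagging).

(a) P = 2.254 W  (b) Q = 0.4543 VAR  (c) S = 2.299 VA  (d) PF = 0.9803 (lagging)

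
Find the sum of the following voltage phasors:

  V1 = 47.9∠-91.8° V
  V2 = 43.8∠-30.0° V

Step 1 — Convert each phasor to rectangular form:
  V1 = 47.9·(cos(-91.8°) + j·sin(-91.8°)) = -1.505 - j47.88 V
  V2 = 43.8·(cos(-30.0°) + j·sin(-30.0°)) = 37.93 - j21.9 V
Step 2 — Sum components: V_total = 36.43 - j69.78 V.
Step 3 — Convert to polar: |V_total| = 78.71 V, ∠V_total = -62.4°.

V_total = 78.71∠-62.4° V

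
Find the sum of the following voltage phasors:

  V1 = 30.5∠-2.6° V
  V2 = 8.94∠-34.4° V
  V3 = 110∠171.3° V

Step 1 — Convert each phasor to rectangular form:
  V1 = 30.5·(cos(-2.6°) + j·sin(-2.6°)) = 30.47 - j1.384 V
  V2 = 8.94·(cos(-34.4°) + j·sin(-34.4°)) = 7.377 - j5.051 V
  V3 = 110·(cos(171.3°) + j·sin(171.3°)) = -108.7 + j16.64 V
Step 2 — Sum components: V_total = -70.89 + j10.2 V.
Step 3 — Convert to polar: |V_total| = 71.62 V, ∠V_total = 171.8°.

V_total = 71.62∠171.8° V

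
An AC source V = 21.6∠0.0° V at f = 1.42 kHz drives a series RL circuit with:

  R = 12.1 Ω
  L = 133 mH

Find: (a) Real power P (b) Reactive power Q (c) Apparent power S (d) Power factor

Step 1 — Angular frequency: ω = 2π·f = 2π·1420 = 8922 rad/s.
Step 2 — Component impedances:
  R: Z = R = 12.1 Ω
  L: Z = jωL = j·8922·0.133 = 0 + j1187 Ω
Step 3 — Series combination: Z_total = R + L = 12.1 + j1187 Ω = 1187∠89.4° Ω.
Step 4 — Source phasor: V = 21.6∠0.0° V = 21.6 V.
Step 5 — Current: I = V / Z = 0.0001856 - j0.0182 A = 0.0182∠-89.4° A.
Step 6 — Complex power: S = V·I* = 0.004009 + j0.3931 VA.
Step 7 — Real power: P = Re(S) = 0.004009 W.
Step 8 — Reactive power: Q = Im(S) = 0.3931 VAR.
Step 9 — Apparent power: |S| = 0.3932 VA.
Step 10 — Power factor: PF = P/|S| = 0.0102 (lagging).

(a) P = 0.004009 W  (b) Q = 0.3931 VAR  (c) S = 0.3932 VA  (d) PF = 0.0102 (lagging)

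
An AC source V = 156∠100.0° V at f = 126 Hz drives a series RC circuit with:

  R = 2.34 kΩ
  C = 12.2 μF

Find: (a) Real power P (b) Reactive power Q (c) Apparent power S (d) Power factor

Step 1 — Angular frequency: ω = 2π·f = 2π·126 = 791.7 rad/s.
Step 2 — Component impedances:
  R: Z = R = 2340 Ω
  C: Z = 1/(jωC) = -j/(ω·C) = 0 - j103.5 Ω
Step 3 — Series combination: Z_total = R + C = 2340 - j103.5 Ω = 2342∠-2.5° Ω.
Step 4 — Source phasor: V = 156∠100.0° V = -27.09 + j153.6 V.
Step 5 — Current: I = V / Z = -0.01445 + j0.06501 A = 0.0666∠102.5° A.
Step 6 — Complex power: S = V·I* = 10.38 - j0.4593 VA.
Step 7 — Real power: P = Re(S) = 10.38 W.
Step 8 — Reactive power: Q = Im(S) = -0.4593 VAR.
Step 9 — Apparent power: |S| = 10.39 VA.
Step 10 — Power factor: PF = P/|S| = 0.999 (leading).

(a) P = 10.38 W  (b) Q = -0.4593 VAR  (c) S = 10.39 VA  (d) PF = 0.999 (leading)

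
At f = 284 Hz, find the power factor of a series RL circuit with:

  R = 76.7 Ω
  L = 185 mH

Step 1 — Angular frequency: ω = 2π·f = 2π·284 = 1784 rad/s.
Step 2 — Component impedances:
  R: Z = R = 76.7 Ω
  L: Z = jωL = j·1784·0.185 = 0 + j330.1 Ω
Step 3 — Series combination: Z_total = R + L = 76.7 + j330.1 Ω = 338.9∠76.9° Ω.
Step 4 — Power factor: PF = cos(φ) = Re(Z)/|Z| = 76.7/338.9 = 0.2263.
Step 5 — Type: Im(Z) = 330.1 ⇒ lagging (phase φ = 76.9°).

PF = 0.2263 (lagging, φ = 76.9°)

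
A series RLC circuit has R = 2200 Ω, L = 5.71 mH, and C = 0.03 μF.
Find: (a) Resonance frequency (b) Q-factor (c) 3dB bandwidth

Step 1 — Resonance: ω₀ = 1/√(LC) = 1/√(0.00571·3e-08) = 7.64e+04 rad/s.
Step 2 — f₀ = ω₀/(2π) = 1.216e+04 Hz.
Step 3 — Series Q: Q = ω₀L/R = 7.64e+04·0.00571/2200 = 0.1983.
Step 4 — Bandwidth: Δω = ω₀/Q = 3.853e+05 rad/s; BW = Δω/(2π) = 6.132e+04 Hz.

(a) f₀ = 1.216e+04 Hz  (b) Q = 0.1983  (c) BW = 6.132e+04 Hz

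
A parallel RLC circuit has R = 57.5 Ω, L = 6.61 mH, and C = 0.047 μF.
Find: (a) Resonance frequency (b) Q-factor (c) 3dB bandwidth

Step 1 — Resonance: ω₀ = 1/√(LC) = 1/√(0.00661·4.7e-08) = 5.673e+04 rad/s.
Step 2 — f₀ = ω₀/(2π) = 9030 Hz.
Step 3 — Parallel Q: Q = R/(ω₀L) = 57.5/(5.673e+04·0.00661) = 0.1533.
Step 4 — Bandwidth: Δω = ω₀/Q = 3.7e+05 rad/s; BW = Δω/(2π) = 5.889e+04 Hz.

(a) f₀ = 9030 Hz  (b) Q = 0.1533  (c) BW = 5.889e+04 Hz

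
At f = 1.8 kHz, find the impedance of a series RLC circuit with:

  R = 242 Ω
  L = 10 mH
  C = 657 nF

Step 1 — Angular frequency: ω = 2π·f = 2π·1800 = 1.131e+04 rad/s.
Step 2 — Component impedances:
  R: Z = R = 242 Ω
  L: Z = jωL = j·1.131e+04·0.01 = 0 + j113.1 Ω
  C: Z = 1/(jωC) = -j/(ω·C) = 0 - j134.6 Ω
Step 3 — Series combination: Z_total = R + L + C = 242 - j21.48 Ω = 243∠-5.1° Ω.

Z = 242 - j21.48 Ω = 243∠-5.1° Ω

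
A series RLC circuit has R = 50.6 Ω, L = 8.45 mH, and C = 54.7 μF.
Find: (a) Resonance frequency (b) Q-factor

Step 1 — Resonance condition Im(Z)=0 gives ω₀ = 1/√(LC).
Step 2 — ω₀ = 1/√(0.00845·5.47e-05) = 1471 rad/s.
Step 3 — f₀ = ω₀/(2π) = 234.1 Hz.
Step 4 — Series Q: Q = ω₀L/R = 1471·0.00845/50.6 = 0.2456.

(a) f₀ = 234.1 Hz  (b) Q = 0.2456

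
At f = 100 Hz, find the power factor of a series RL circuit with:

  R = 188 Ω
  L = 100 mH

Step 1 — Angular frequency: ω = 2π·f = 2π·100 = 628.3 rad/s.
Step 2 — Component impedances:
  R: Z = R = 188 Ω
  L: Z = jωL = j·628.3·0.1 = 0 + j62.83 Ω
Step 3 — Series combination: Z_total = R + L = 188 + j62.83 Ω = 198.2∠18.5° Ω.
Step 4 — Power factor: PF = cos(φ) = Re(Z)/|Z| = 188/198.22 = 0.9484.
Step 5 — Type: Im(Z) = 62.83 ⇒ lagging (phase φ = 18.5°).

PF = 0.9484 (lagging, φ = 18.5°)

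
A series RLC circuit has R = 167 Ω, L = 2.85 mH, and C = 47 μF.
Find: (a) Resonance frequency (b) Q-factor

Step 1 — Resonance condition Im(Z)=0 gives ω₀ = 1/√(LC).
Step 2 — ω₀ = 1/√(0.00285·4.7e-05) = 2732 rad/s.
Step 3 — f₀ = ω₀/(2π) = 434.9 Hz.
Step 4 — Series Q: Q = ω₀L/R = 2732·0.00285/167 = 0.04663.

(a) f₀ = 434.9 Hz  (b) Q = 0.04663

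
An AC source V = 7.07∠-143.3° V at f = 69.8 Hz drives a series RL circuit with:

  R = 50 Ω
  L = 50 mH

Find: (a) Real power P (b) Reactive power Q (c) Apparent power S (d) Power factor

Step 1 — Angular frequency: ω = 2π·f = 2π·69.8 = 438.6 rad/s.
Step 2 — Component impedances:
  R: Z = R = 50 Ω
  L: Z = jωL = j·438.6·0.05 = 0 + j21.93 Ω
Step 3 — Series combination: Z_total = R + L = 50 + j21.93 Ω = 54.6∠23.7° Ω.
Step 4 — Source phasor: V = 7.07∠-143.3° V = -5.669 - j4.225 V.
Step 5 — Current: I = V / Z = -0.1262 - j0.02917 A = 0.1295∠-167.0° A.
Step 6 — Complex power: S = V·I* = 0.8384 + j0.3677 VA.
Step 7 — Real power: P = Re(S) = 0.8384 W.
Step 8 — Reactive power: Q = Im(S) = 0.3677 VAR.
Step 9 — Apparent power: |S| = 0.9155 VA.
Step 10 — Power factor: PF = P/|S| = 0.9158 (lagging).

(a) P = 0.8384 W  (b) Q = 0.3677 VAR  (c) S = 0.9155 VA  (d) PF = 0.9158 (lagging)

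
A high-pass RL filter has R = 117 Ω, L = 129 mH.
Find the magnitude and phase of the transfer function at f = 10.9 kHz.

Step 1 — Angular frequency: ω = 2π·1.09e+04 = 6.849e+04 rad/s.
Step 2 — Transfer function: H(jω) = jωL/(R + jωL).
Step 3 — Numerator jωL = j·8835; denominator R + jωL = 117 + j8835.
Step 4 — H = 0.9998 + j0.01324.
Step 5 — Magnitude: |H| = 0.9999 (-0.0 dB); phase: φ = 0.8°.

|H| = 0.9999 (-0.0 dB), φ = 0.8°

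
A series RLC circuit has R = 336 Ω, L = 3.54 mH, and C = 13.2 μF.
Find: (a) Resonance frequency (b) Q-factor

Step 1 — Resonance condition Im(Z)=0 gives ω₀ = 1/√(LC).
Step 2 — ω₀ = 1/√(0.00354·1.32e-05) = 4626 rad/s.
Step 3 — f₀ = ω₀/(2π) = 736.3 Hz.
Step 4 — Series Q: Q = ω₀L/R = 4626·0.00354/336 = 0.04874.

(a) f₀ = 736.3 Hz  (b) Q = 0.04874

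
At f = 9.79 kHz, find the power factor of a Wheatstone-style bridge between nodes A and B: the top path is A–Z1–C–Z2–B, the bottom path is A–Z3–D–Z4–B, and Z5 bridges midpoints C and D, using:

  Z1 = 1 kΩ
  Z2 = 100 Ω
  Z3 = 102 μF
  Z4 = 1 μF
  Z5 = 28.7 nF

Step 1 — Angular frequency: ω = 2π·f = 2π·9790 = 6.151e+04 rad/s.
Step 2 — Component impedances:
  Z1: Z = R = 1000 Ω
  Z2: Z = R = 100 Ω
  Z3: Z = 1/(jωC) = -j/(ω·C) = 0 - j0.1594 Ω
  Z4: Z = 1/(jωC) = -j/(ω·C) = 0 - j16.26 Ω
  Z5: Z = 1/(jωC) = -j/(ω·C) = 0 - j566.4 Ω
Step 3 — Bridge requires nodal analysis (the Z5 bridge couples midpoints C and D, so the two paths cannot be reduced to a simple series/parallel combination). Setting node B to ground and injecting 1 A at node A, the 3-node admittance system at A, C, D solves to V_A = Z_AB = 0.2916 - j16.04 Ω = 16.05∠-89.0° Ω.
Step 4 — Power factor: PF = cos(φ) = Re(Z)/|Z| = 0.2916/16.05 = 0.01817.
Step 5 — Type: Im(Z) = -16.04 ⇒ leading (phase φ = -89.0°).

PF = 0.01817 (leading, φ = -89.0°)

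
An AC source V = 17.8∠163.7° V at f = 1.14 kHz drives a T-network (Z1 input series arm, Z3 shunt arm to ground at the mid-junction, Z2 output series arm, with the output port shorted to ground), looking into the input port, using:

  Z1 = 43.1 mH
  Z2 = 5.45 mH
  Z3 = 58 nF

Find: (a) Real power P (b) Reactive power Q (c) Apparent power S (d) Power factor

Step 1 — Angular frequency: ω = 2π·f = 2π·1140 = 7163 rad/s.
Step 2 — Component impedances:
  Z1: Z = jωL = j·7163·0.0431 = 0 + j308.7 Ω
  Z2: Z = jωL = j·7163·0.00545 = 0 + j39.04 Ω
  Z3: Z = 1/(jωC) = -j/(ω·C) = 0 - j2407 Ω
Step 3 — With the output port shorted to ground, the output series arm Z2 runs from the junction to ground; the shunt arm Z3 also runs from the junction to ground. They appear in parallel: Z3 || Z2 = 0 + j39.68 Ω.
Step 4 — Series with input arm Z1: Z_in = Z1 + (Z3 || Z2) = 0 + j348.4 Ω = 348.4∠90.0° Ω.
Step 5 — Source phasor: V = 17.8∠163.7° V = -17.08 + j4.996 V.
Step 6 — Current: I = V / Z = 0.01434 + j0.04904 A = 0.05109∠73.7° A.
Step 7 — Complex power: S = V·I* = 0 + j0.9094 VA.
Step 8 — Real power: P = Re(S) = 0 W.
Step 9 — Reactive power: Q = Im(S) = 0.9094 VAR.
Step 10 — Apparent power: |S| = 0.9094 VA.
Step 11 — Power factor: PF = P/|S| = 0 (lagging).

(a) P = 0 W  (b) Q = 0.9094 VAR  (c) S = 0.9094 VA  (d) PF = 0 (lagging)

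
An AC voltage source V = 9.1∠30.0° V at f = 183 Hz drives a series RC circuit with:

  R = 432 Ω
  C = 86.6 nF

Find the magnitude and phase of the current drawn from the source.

Step 1 — Angular frequency: ω = 2π·f = 2π·183 = 1150 rad/s.
Step 2 — Component impedances:
  R: Z = R = 432 Ω
  C: Z = 1/(jωC) = -j/(ω·C) = 0 - j1.004e+04 Ω
Step 3 — Series combination: Z_total = R + C = 432 - j1.004e+04 Ω = 1.005e+04∠-87.5° Ω.
Step 4 — Source phasor: V = 9.1∠30.0° V = 7.881 + j4.55 V.
Step 5 — Ohm's law: I = V / Z_total = (7.881 + j4.55) / (432 - j1.004e+04) = -0.0004185 + j0.0008027 A.
Step 6 — Convert to polar: |I| = 0.0009053 A, ∠I = 117.5°.

I = 0.0009053∠117.5° A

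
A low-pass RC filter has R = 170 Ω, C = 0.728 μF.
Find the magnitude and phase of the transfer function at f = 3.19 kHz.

Step 1 — Angular frequency: ω = 2π·3190 = 2.004e+04 rad/s.
Step 2 — Transfer function: H(jω) = 1/(1 + jωRC).
Step 3 — Denominator: 1 + jωRC = 1 + j·2.004e+04·170·7.28e-07 = 1 + j2.481.
Step 4 — H = 0.1398 - j0.3468.
Step 5 — Magnitude: |H| = 0.3739 (-8.5 dB); phase: φ = -68.0°.

|H| = 0.3739 (-8.5 dB), φ = -68.0°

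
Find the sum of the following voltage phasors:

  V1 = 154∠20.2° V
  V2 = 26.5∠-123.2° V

Step 1 — Convert each phasor to rectangular form:
  V1 = 154·(cos(20.2°) + j·sin(20.2°)) = 144.5 + j53.18 V
  V2 = 26.5·(cos(-123.2°) + j·sin(-123.2°)) = -14.51 - j22.17 V
Step 2 — Sum components: V_total = 130 + j31 V.
Step 3 — Convert to polar: |V_total| = 133.7 V, ∠V_total = 13.4°.

V_total = 133.7∠13.4° V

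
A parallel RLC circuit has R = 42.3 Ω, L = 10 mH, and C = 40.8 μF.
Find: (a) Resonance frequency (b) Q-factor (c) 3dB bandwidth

Step 1 — Resonance: ω₀ = 1/√(LC) = 1/√(0.01·4.08e-05) = 1566 rad/s.
Step 2 — f₀ = ω₀/(2π) = 249.2 Hz.
Step 3 — Parallel Q: Q = R/(ω₀L) = 42.3/(1566·0.01) = 2.702.
Step 4 — Bandwidth: Δω = ω₀/Q = 579.4 rad/s; BW = Δω/(2π) = 92.22 Hz.

(a) f₀ = 249.2 Hz  (b) Q = 2.702  (c) BW = 92.22 Hz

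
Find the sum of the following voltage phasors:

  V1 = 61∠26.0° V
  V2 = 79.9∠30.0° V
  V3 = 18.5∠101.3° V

Step 1 — Convert each phasor to rectangular form:
  V1 = 61·(cos(26.0°) + j·sin(26.0°)) = 54.83 + j26.74 V
  V2 = 79.9·(cos(30.0°) + j·sin(30.0°)) = 69.2 + j39.95 V
  V3 = 18.5·(cos(101.3°) + j·sin(101.3°)) = -3.625 + j18.14 V
Step 2 — Sum components: V_total = 120.4 + j84.83 V.
Step 3 — Convert to polar: |V_total| = 147.3 V, ∠V_total = 35.2°.

V_total = 147.3∠35.2° V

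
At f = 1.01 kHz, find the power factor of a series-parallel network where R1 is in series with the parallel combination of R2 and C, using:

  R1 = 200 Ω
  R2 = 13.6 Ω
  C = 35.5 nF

Step 1 — Angular frequency: ω = 2π·f = 2π·1010 = 6346 rad/s.
Step 2 — Component impedances:
  R1: Z = R = 200 Ω
  R2: Z = R = 13.6 Ω
  C: Z = 1/(jωC) = -j/(ω·C) = 0 - j4439 Ω
Step 3 — Parallel branch: R2 || C = 1/(1/R2 + 1/C) = 13.6 - j0.04167 Ω.
Step 4 — Series with R1: Z_total = R1 + (R2 || C) = 213.6 - j0.04167 Ω = 213.6∠-0.0° Ω.
Step 5 — Power factor: PF = cos(φ) = Re(Z)/|Z| = 213.6/213.6 = 1.
Step 6 — Type: Im(Z) = -0.04167 ⇒ leading (phase φ = -0.0°).

PF = 1 (leading, φ = -0.0°)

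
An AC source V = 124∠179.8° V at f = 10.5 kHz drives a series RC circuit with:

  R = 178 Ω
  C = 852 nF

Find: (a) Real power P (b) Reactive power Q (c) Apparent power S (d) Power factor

Step 1 — Angular frequency: ω = 2π·f = 2π·1.05e+04 = 6.597e+04 rad/s.
Step 2 — Component impedances:
  R: Z = R = 178 Ω
  C: Z = 1/(jωC) = -j/(ω·C) = 0 - j17.79 Ω
Step 3 — Series combination: Z_total = R + C = 178 - j17.79 Ω = 178.9∠-5.7° Ω.
Step 4 — Source phasor: V = 124∠179.8° V = -124 + j0.4328 V.
Step 5 — Current: I = V / Z = -0.69 - j0.06653 A = 0.6932∠-174.5° A.
Step 6 — Complex power: S = V·I* = 85.53 - j8.548 VA.
Step 7 — Real power: P = Re(S) = 85.53 W.
Step 8 — Reactive power: Q = Im(S) = -8.548 VAR.
Step 9 — Apparent power: |S| = 85.95 VA.
Step 10 — Power factor: PF = P/|S| = 0.995 (leading).

(a) P = 85.53 W  (b) Q = -8.548 VAR  (c) S = 85.95 VA  (d) PF = 0.995 (leading)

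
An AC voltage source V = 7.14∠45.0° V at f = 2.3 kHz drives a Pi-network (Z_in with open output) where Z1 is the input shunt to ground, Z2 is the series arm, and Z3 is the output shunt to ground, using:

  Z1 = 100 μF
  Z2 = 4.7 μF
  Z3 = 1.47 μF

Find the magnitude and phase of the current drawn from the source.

Step 1 — Angular frequency: ω = 2π·f = 2π·2300 = 1.445e+04 rad/s.
Step 2 — Component impedances:
  Z1: Z = 1/(jωC) = -j/(ω·C) = 0 - j0.692 Ω
  Z2: Z = 1/(jωC) = -j/(ω·C) = 0 - j14.72 Ω
  Z3: Z = 1/(jωC) = -j/(ω·C) = 0 - j47.07 Ω
Step 3 — With open output, the series arm Z2 and the output shunt Z3 appear in series to ground: Z2 + Z3 = 0 - j61.8 Ω.
Step 4 — Parallel with input shunt Z1: Z_in = Z1 || (Z2 + Z3) = 0 - j0.6843 Ω = 0.6843∠-90.0° Ω.
Step 5 — Source phasor: V = 7.14∠45.0° V = 5.049 + j5.049 V.
Step 6 — Ohm's law: I = V / Z_total = (5.049 + j5.049) / (0 - j0.6843) = -7.378 + j7.378 A.
Step 7 — Convert to polar: |I| = 10.43 A, ∠I = 135.0°.

I = 10.43∠135.0° A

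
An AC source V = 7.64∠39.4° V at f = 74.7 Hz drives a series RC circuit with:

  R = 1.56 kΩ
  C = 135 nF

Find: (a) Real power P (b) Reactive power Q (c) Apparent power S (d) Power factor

Step 1 — Angular frequency: ω = 2π·f = 2π·74.7 = 469.4 rad/s.
Step 2 — Component impedances:
  R: Z = R = 1560 Ω
  C: Z = 1/(jωC) = -j/(ω·C) = 0 - j1.578e+04 Ω
Step 3 — Series combination: Z_total = R + C = 1560 - j1.578e+04 Ω = 1.586e+04∠-84.4° Ω.
Step 4 — Source phasor: V = 7.64∠39.4° V = 5.904 + j4.849 V.
Step 5 — Current: I = V / Z = -0.0002677 + j0.0004005 A = 0.0004817∠123.8° A.
Step 6 — Complex power: S = V·I* = 0.000362 - j0.003663 VA.
Step 7 — Real power: P = Re(S) = 0.000362 W.
Step 8 — Reactive power: Q = Im(S) = -0.003663 VAR.
Step 9 — Apparent power: |S| = 0.003681 VA.
Step 10 — Power factor: PF = P/|S| = 0.09837 (leading).

(a) P = 0.000362 W  (b) Q = -0.003663 VAR  (c) S = 0.003681 VA  (d) PF = 0.09837 (leading)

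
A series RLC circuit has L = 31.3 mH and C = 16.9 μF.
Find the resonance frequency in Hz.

Step 1 — Resonance condition Im(Z)=0 gives ω₀ = 1/√(LC).
Step 2 — ω₀ = 1/√(0.0313·1.69e-05) = 1375 rad/s.
Step 3 — f₀ = ω₀/(2π) = 218.8 Hz.

f₀ = 218.8 Hz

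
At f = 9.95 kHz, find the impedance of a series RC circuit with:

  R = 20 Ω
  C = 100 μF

Step 1 — Angular frequency: ω = 2π·f = 2π·9950 = 6.252e+04 rad/s.
Step 2 — Component impedances:
  R: Z = R = 20 Ω
  C: Z = 1/(jωC) = -j/(ω·C) = 0 - j0.16 Ω
Step 3 — Series combination: Z_total = R + C = 20 - j0.16 Ω = 20∠-0.5° Ω.

Z = 20 - j0.16 Ω = 20∠-0.5° Ω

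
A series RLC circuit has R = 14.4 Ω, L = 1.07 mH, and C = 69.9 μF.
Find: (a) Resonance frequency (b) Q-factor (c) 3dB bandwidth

Step 1 — Resonance condition Im(Z)=0 gives ω₀ = 1/√(LC).
Step 2 — ω₀ = 1/√(0.00107·6.99e-05) = 3657 rad/s.
Step 3 — f₀ = ω₀/(2π) = 582 Hz.
Step 4 — Series Q: Q = ω₀L/R = 3657·0.00107/14.4 = 0.2717.
Step 5 — 3dB bandwidth: Δω = ω₀/Q = 1.346e+04 rad/s; BW = Δω/(2π) = 2142 Hz.

(a) f₀ = 582 Hz  (b) Q = 0.2717  (c) BW = 2142 Hz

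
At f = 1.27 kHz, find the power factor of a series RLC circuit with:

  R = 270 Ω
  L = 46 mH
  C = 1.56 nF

Step 1 — Angular frequency: ω = 2π·f = 2π·1270 = 7980 rad/s.
Step 2 — Component impedances:
  R: Z = R = 270 Ω
  L: Z = jωL = j·7980·0.046 = 0 + j367.1 Ω
  C: Z = 1/(jωC) = -j/(ω·C) = 0 - j8.033e+04 Ω
Step 3 — Series combination: Z_total = R + L + C = 270 - j7.997e+04 Ω = 7.997e+04∠-89.8° Ω.
Step 4 — Power factor: PF = cos(φ) = Re(Z)/|Z| = 270/7.997e+04 = 0.003376.
Step 5 — Type: Im(Z) = -7.997e+04 ⇒ leading (phase φ = -89.8°).

PF = 0.003376 (leading, φ = -89.8°)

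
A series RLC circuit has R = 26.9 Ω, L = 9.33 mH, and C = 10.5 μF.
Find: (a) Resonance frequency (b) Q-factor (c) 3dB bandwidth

Step 1 — Resonance condition Im(Z)=0 gives ω₀ = 1/√(LC).
Step 2 — ω₀ = 1/√(0.00933·1.05e-05) = 3195 rad/s.
Step 3 — f₀ = ω₀/(2π) = 508.5 Hz.
Step 4 — Series Q: Q = ω₀L/R = 3195·0.00933/26.9 = 1.108.
Step 5 — 3dB bandwidth: Δω = ω₀/Q = 2883 rad/s; BW = Δω/(2π) = 458.9 Hz.

(a) f₀ = 508.5 Hz  (b) Q = 1.108  (c) BW = 458.9 Hz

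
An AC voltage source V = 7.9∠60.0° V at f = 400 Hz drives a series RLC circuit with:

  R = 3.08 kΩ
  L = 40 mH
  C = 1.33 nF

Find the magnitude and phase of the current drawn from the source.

Step 1 — Angular frequency: ω = 2π·f = 2π·400 = 2513 rad/s.
Step 2 — Component impedances:
  R: Z = R = 3080 Ω
  L: Z = jωL = j·2513·0.04 = 0 + j100.5 Ω
  C: Z = 1/(jωC) = -j/(ω·C) = 0 - j2.992e+05 Ω
Step 3 — Series combination: Z_total = R + L + C = 3080 - j2.991e+05 Ω = 2.991e+05∠-89.4° Ω.
Step 4 — Source phasor: V = 7.9∠60.0° V = 3.95 + j6.842 V.
Step 5 — Ohm's law: I = V / Z_total = (3.95 + j6.842) / (3080 - j2.991e+05) = -2.274e-05 + j1.344e-05 A.
Step 6 — Convert to polar: |I| = 2.641e-05 A, ∠I = 149.4°.

I = 2.641e-05∠149.4° A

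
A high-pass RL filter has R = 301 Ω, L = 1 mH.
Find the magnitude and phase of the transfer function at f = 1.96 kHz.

Step 1 — Angular frequency: ω = 2π·1960 = 1.232e+04 rad/s.
Step 2 — Transfer function: H(jω) = jωL/(R + jωL).
Step 3 — Numerator jωL = j·12.32; denominator R + jωL = 301 + j12.32.
Step 4 — H = 0.001671 + j0.04085.
Step 5 — Magnitude: |H| = 0.04088 (-27.8 dB); phase: φ = 87.7°.

|H| = 0.04088 (-27.8 dB), φ = 87.7°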